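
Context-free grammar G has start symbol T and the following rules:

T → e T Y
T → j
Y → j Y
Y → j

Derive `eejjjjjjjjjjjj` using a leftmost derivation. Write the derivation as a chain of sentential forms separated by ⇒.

T ⇒ eTY ⇒ eeTYY ⇒ eejYY ⇒ eejjY ⇒ eejjjY ⇒ eejjjjY ⇒ eejjjjjY ⇒ eejjjjjjY ⇒ eejjjjjjjY ⇒ eejjjjjjjjY ⇒ eejjjjjjjjjY ⇒ eejjjjjjjjjjY ⇒ eejjjjjjjjjjjY ⇒ eejjjjjjjjjjjj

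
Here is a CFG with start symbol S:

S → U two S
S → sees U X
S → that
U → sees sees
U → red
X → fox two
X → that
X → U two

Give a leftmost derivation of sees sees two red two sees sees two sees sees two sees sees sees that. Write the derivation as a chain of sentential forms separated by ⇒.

S ⇒ U two S ⇒ sees sees two S ⇒ sees sees two U two S ⇒ sees sees two red two S ⇒ sees sees two red two U two S ⇒ sees sees two red two sees sees two S ⇒ sees sees two red two sees sees two U two S ⇒ sees sees two red two sees sees two sees sees two S ⇒ sees sees two red two sees sees two sees sees two sees U X ⇒ sees sees two red two sees sees two sees sees two sees sees sees X ⇒ sees sees two red two sees sees two sees sees two sees sees sees that

S ⇒ U two S   [S → U two S]
U two S ⇒ sees sees two S   [U → sees sees]
sees sees two S ⇒ sees sees two U two S   [S → U two S]
sees sees two U two S ⇒ sees sees two red two S   [U → red]
sees sees two red two S ⇒ sees sees two red two U two S   [S → U two S]
sees sees two red two U two S ⇒ sees sees two red two sees sees two S   [U → sees sees]
sees sees two red two sees sees two S ⇒ sees sees two red two sees sees two U two S   [S → U two S]
sees sees two red two sees sees two U two S ⇒ sees sees two red two sees sees two sees sees two S   [U → sees sees]
sees sees two red two sees sees two sees sees two S ⇒ sees sees two red two sees sees two sees sees two sees U X   [S → sees U X]
sees sees two red two sees sees two sees sees two sees U X ⇒ sees sees two red two sees sees two sees sees two sees sees sees X   [U → sees sees]
sees sees two red two sees sees two sees sees two sees sees sees X ⇒ sees sees two red two sees sees two sees sees two sees sees sees that   [X → that]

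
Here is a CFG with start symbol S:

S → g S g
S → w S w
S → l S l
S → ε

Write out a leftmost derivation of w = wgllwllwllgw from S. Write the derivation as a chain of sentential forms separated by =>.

S => wSw   [S → w S w]
wSw => wgSgw   [S → g S g]
wgSgw => wglSlgw   [S → l S l]
wglSlgw => wgllSllgw   [S → l S l]
wgllSllgw => wgllwSwllgw   [S → w S w]
wgllwSwllgw => wgllwlSlwllgw   [S → l S l]
wgllwlSlwllgw => wgllwllwllgw   [S → ε]

S => wSw => wgSgw => wglSlgw => wgllSllgw => wgllwSwllgw => wgllwlSlwllgw => wgllwllwllgw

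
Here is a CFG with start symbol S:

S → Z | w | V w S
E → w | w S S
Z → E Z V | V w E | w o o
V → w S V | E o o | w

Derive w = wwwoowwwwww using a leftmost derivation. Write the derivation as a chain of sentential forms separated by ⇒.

S ⇒ VwS ⇒ wSVwS ⇒ wZVwS ⇒ wEZVVwS ⇒ wwZVVwS ⇒ wwVwEVVwS ⇒ wwEoowEVVwS ⇒ wwwoowEVVwS ⇒ wwwoowwVVwS ⇒ wwwoowwwVwS ⇒ wwwoowwwwwS ⇒ wwwoowwwwww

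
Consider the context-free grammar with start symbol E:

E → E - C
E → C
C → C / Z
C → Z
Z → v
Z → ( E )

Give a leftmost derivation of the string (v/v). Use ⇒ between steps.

E ⇒ C   [E → C]
C ⇒ Z   [C → Z]
Z ⇒ (E)   [Z → ( E )]
(E) ⇒ (C)   [E → C]
(C) ⇒ (C/Z)   [C → C / Z]
(C/Z) ⇒ (Z/Z)   [C → Z]
(Z/Z) ⇒ (v/Z)   [Z → v]
(v/Z) ⇒ (v/v)   [Z → v]

E ⇒ C ⇒ Z ⇒ (E) ⇒ (C) ⇒ (C/Z) ⇒ (Z/Z) ⇒ (v/Z) ⇒ (v/v)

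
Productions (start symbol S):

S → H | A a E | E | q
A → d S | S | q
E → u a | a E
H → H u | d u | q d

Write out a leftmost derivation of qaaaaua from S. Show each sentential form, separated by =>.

S => AaE   [S → A a E]
AaE => qaE   [A → q]
qaE => qaaE   [E → a E]
qaaE => qaaaE   [E → a E]
qaaaE => qaaaaE   [E → a E]
qaaaaE => qaaaaua   [E → u a]

S => AaE => qaE => qaaE => qaaaE => qaaaaE => qaaaaua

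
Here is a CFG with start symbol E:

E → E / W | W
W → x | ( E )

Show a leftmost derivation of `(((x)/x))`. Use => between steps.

E => W   [E → W]
W => (E)   [W → ( E )]
(E) => (W)   [E → W]
(W) => ((E))   [W → ( E )]
((E)) => ((E/W))   [E → E / W]
((E/W)) => ((W/W))   [E → W]
((W/W)) => (((E)/W))   [W → ( E )]
(((E)/W)) => (((W)/W))   [E → W]
(((W)/W)) => (((x)/W))   [W → x]
(((x)/W)) => (((x)/x))   [W → x]

E => W => (E) => (W) => ((E)) => ((E/W)) => ((W/W)) => (((E)/W)) => (((W)/W)) => (((x)/W)) => (((x)/x))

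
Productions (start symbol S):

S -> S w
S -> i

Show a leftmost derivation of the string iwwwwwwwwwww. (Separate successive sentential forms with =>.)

S => Sw => Sww => Swww => Swwww => Swwwww => Swwwwww => Swwwwwww => Swwwwwwww => Swwwwwwwww => Swwwwwwwwww => Swwwwwwwwwww => iwwwwwwwwwww

S => Sw   [S -> S w]
Sw => Sww   [S -> S w]
Sww => Swww   [S -> S w]
Swww => Swwww   [S -> S w]
Swwww => Swwwww   [S -> S w]
Swwwww => Swwwwww   [S -> S w]
Swwwwww => Swwwwwww   [S -> S w]
Swwwwwww => Swwwwwwww   [S -> S w]
Swwwwwwww => Swwwwwwwww   [S -> S w]
Swwwwwwwww => Swwwwwwwwww   [S -> S w]
Swwwwwwwwww => Swwwwwwwwwww   [S -> S w]
Swwwwwwwwwww => iwwwwwwwwwww   [S -> i]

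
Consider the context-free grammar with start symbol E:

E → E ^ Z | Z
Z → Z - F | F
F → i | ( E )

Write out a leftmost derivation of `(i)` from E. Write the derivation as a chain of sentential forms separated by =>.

E=>Z=>F=>(E)=>(Z)=>(F)=>(i)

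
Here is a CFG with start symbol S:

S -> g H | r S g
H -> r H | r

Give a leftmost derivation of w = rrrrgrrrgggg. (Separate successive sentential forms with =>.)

S => rSg => rrSgg => rrrSggg => rrrrSgggg => rrrrgHgggg => rrrrgrHgggg => rrrrgrrHgggg => rrrrgrrrgggg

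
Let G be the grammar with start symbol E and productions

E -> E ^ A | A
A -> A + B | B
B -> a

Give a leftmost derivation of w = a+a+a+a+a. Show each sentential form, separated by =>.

E => A   [E -> A]
A => A+B   [A -> A + B]
A+B => A+B+B   [A -> A + B]
A+B+B => A+B+B+B   [A -> A + B]
A+B+B+B => A+B+B+B+B   [A -> A + B]
A+B+B+B+B => B+B+B+B+B   [A -> B]
B+B+B+B+B => a+B+B+B+B   [B -> a]
a+B+B+B+B => a+a+B+B+B   [B -> a]
a+a+B+B+B => a+a+a+B+B   [B -> a]
a+a+a+B+B => a+a+a+a+B   [B -> a]
a+a+a+a+B => a+a+a+a+a   [B -> a]

E=>A=>A+B=>A+B+B=>A+B+B+B=>A+B+B+B+B=>B+B+B+B+B=>a+B+B+B+B=>a+a+B+B+B=>a+a+a+B+B=>a+a+a+a+B=>a+a+a+a+a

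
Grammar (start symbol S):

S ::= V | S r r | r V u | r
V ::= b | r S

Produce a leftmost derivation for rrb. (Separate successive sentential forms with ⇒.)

S⇒V⇒rS⇒rV⇒rrS⇒rrV⇒rrb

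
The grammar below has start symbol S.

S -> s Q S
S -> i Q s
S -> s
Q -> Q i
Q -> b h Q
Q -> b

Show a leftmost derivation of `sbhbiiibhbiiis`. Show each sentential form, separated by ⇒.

S ⇒ sQS   [S -> s Q S]
sQS ⇒ sQiS   [Q -> Q i]
sQiS ⇒ sQiiS   [Q -> Q i]
sQiiS ⇒ sbhQiiS   [Q -> b h Q]
sbhQiiS ⇒ sbhbiiS   [Q -> b]
sbhbiiS ⇒ sbhbiiiQs   [S -> i Q s]
sbhbiiiQs ⇒ sbhbiiiQis   [Q -> Q i]
sbhbiiiQis ⇒ sbhbiiibhQis   [Q -> b h Q]
sbhbiiibhQis ⇒ sbhbiiibhQiis   [Q -> Q i]
sbhbiiibhQiis ⇒ sbhbiiibhQiiis   [Q -> Q i]
sbhbiiibhQiiis ⇒ sbhbiiibhbiiis   [Q -> b]

S ⇒ sQS ⇒ sQiS ⇒ sQiiS ⇒ sbhQiiS ⇒ sbhbiiS ⇒ sbhbiiiQs ⇒ sbhbiiiQis ⇒ sbhbiiibhQis ⇒ sbhbiiibhQiis ⇒ sbhbiiibhQiiis ⇒ sbhbiiibhbiiis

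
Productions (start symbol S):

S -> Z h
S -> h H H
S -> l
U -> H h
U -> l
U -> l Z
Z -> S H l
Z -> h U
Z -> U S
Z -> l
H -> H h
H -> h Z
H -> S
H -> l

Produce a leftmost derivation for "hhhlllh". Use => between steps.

S => hHH   [S -> h H H]
hHH => hhZH   [H -> h Z]
hhZH => hhhUH   [Z -> h U]
hhhUH => hhhlZH   [U -> l Z]
hhhlZH => hhhllH   [Z -> l]
hhhllH => hhhllS   [H -> S]
hhhllS => hhhllZh   [S -> Z h]
hhhllZh => hhhlllh   [Z -> l]

S => hHH => hhZH => hhhUH => hhhlZH => hhhllH => hhhllS => hhhllZh => hhhlllh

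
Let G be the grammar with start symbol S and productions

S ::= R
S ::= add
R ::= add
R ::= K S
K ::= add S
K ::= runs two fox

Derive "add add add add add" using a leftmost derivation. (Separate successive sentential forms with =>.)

S => R   [S ::= R]
R => K S   [R ::= K S]
K S => add S S   [K ::= add S]
add S S => add add S   [S ::= add]
add add S => add add R   [S ::= R]
add add R => add add K S   [R ::= K S]
add add K S => add add add S S   [K ::= add S]
add add add S S => add add add add S   [S ::= add]
add add add add S => add add add add add   [S ::= add]

S => R => K S => add S S => add add S => add add R => add add K S => add add add S S => add add add add S => add add add add add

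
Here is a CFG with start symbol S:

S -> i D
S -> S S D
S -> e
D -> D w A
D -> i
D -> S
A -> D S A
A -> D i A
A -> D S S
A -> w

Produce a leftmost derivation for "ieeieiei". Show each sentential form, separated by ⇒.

S ⇒ SSD ⇒ SSDSD ⇒ iDSDSD ⇒ iSSDSD ⇒ iSSDSDSD ⇒ ieSDSDSD ⇒ ieeDSDSD ⇒ ieeiSDSD ⇒ ieeieDSD ⇒ ieeieiSD ⇒ ieeieieD ⇒ ieeieiei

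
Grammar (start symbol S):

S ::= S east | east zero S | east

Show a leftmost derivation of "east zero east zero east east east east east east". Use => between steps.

S => east zero S => east zero east zero S => east zero east zero S east => east zero east zero S east east => east zero east zero S east east east => east zero east zero S east east east east => east zero east zero S east east east east east => east zero east zero east east east east east east

S => east zero S   [S ::= east zero S]
east zero S => east zero east zero S   [S ::= east zero S]
east zero east zero S => east zero east zero S east   [S ::= S east]
east zero east zero S east => east zero east zero S east east   [S ::= S east]
east zero east zero S east east => east zero east zero S east east east   [S ::= S east]
east zero east zero S east east east => east zero east zero S east east east east   [S ::= S east]
east zero east zero S east east east east => east zero east zero S east east east east east   [S ::= S east]
east zero east zero S east east east east east => east zero east zero east east east east east east   [S ::= east]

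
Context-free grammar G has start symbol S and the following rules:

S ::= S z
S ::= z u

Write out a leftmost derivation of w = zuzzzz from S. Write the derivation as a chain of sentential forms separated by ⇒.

S ⇒ Sz ⇒ Szz ⇒ Szzz ⇒ Szzzz ⇒ zuzzzz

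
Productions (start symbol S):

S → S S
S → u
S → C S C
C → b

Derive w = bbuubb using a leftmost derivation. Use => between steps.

S => CSC   [S → C S C]
CSC => bSC   [C → b]
bSC => bCSCC   [S → C S C]
bCSCC => bbSCC   [C → b]
bbSCC => bbSSCC   [S → S S]
bbSSCC => bbuSCC   [S → u]
bbuSCC => bbuuCC   [S → u]
bbuuCC => bbuubC   [C → b]
bbuubC => bbuubb   [C → b]

S => CSC => bSC => bCSCC => bbSCC => bbSSCC => bbuSCC => bbuuCC => bbuubC => bbuubb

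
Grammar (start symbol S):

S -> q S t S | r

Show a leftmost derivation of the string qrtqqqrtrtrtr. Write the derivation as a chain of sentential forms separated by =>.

S=>qStS=>qrtS=>qrtqStS=>qrtqqStStS=>qrtqqqStStStS=>qrtqqqrtStStS=>qrtqqqrtrtStS=>qrtqqqrtrtrtS=>qrtqqqrtrtrtr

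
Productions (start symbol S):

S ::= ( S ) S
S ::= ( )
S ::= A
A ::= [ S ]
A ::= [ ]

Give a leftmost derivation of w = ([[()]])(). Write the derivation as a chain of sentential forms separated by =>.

S => (S)S   [S ::= ( S ) S]
(S)S => (A)S   [S ::= A]
(A)S => ([S])S   [A ::= [ S ]]
([S])S => ([A])S   [S ::= A]
([A])S => ([[S]])S   [A ::= [ S ]]
([[S]])S => ([[()]])S   [S ::= ( )]
([[()]])S => ([[()]])()   [S ::= ( )]

S => (S)S => (A)S => ([S])S => ([A])S => ([[S]])S => ([[()]])S => ([[()]])()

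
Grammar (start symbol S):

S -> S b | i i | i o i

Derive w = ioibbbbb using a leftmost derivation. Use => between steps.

S => Sb   [S -> S b]
Sb => Sbb   [S -> S b]
Sbb => Sbbb   [S -> S b]
Sbbb => Sbbbb   [S -> S b]
Sbbbb => Sbbbbb   [S -> S b]
Sbbbbb => ioibbbbb   [S -> i o i]

S=>Sb=>Sbb=>Sbbb=>Sbbbb=>Sbbbbb=>ioibbbbb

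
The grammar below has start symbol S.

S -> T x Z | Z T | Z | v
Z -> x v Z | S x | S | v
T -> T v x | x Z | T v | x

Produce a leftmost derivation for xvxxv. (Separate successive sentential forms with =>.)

S => TxZ => TvxxZ => xvxxZ => xvxxv

S => TxZ   [S -> T x Z]
TxZ => TvxxZ   [T -> T v x]
TvxxZ => xvxxZ   [T -> x]
xvxxZ => xvxxv   [Z -> v]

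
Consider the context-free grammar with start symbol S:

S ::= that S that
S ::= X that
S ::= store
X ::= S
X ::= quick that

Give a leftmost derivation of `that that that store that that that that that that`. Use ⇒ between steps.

S ⇒ that S that   [S ::= that S that]
that S that ⇒ that X that that   [S ::= X that]
that X that that ⇒ that S that that   [X ::= S]
that S that that ⇒ that that S that that that   [S ::= that S that]
that that S that that that ⇒ that that X that that that that   [S ::= X that]
that that X that that that that ⇒ that that S that that that that   [X ::= S]
that that S that that that that ⇒ that that that S that that that that that   [S ::= that S that]
that that that S that that that that that ⇒ that that that X that that that that that that   [S ::= X that]
that that that X that that that that that that ⇒ that that that S that that that that that that   [X ::= S]
that that that S that that that that that that ⇒ that that that store that that that that that that   [S ::= store]

S ⇒ that S that ⇒ that X that that ⇒ that S that that ⇒ that that S that that that ⇒ that that X that that that that ⇒ that that S that that that that ⇒ that that that S that that that that that ⇒ that that that X that that that that that that ⇒ that that that S that that that that that that ⇒ that that that store that that that that that that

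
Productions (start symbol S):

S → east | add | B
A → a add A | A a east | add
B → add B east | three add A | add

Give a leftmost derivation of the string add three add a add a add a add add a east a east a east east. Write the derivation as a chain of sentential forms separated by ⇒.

S ⇒ B ⇒ add B east ⇒ add three add A east ⇒ add three add A a east east ⇒ add three add a add A a east east ⇒ add three add a add A a east a east east ⇒ add three add a add A a east a east a east east ⇒ add three add a add a add A a east a east a east east ⇒ add three add a add a add a add A a east a east a east east ⇒ add three add a add a add a add add a east a east a east east

S ⇒ B   [S → B]
B ⇒ add B east   [B → add B east]
add B east ⇒ add three add A east   [B → three add A]
add three add A east ⇒ add three add A a east east   [A → A a east]
add three add A a east east ⇒ add three add a add A a east east   [A → a add A]
add three add a add A a east east ⇒ add three add a add A a east a east east   [A → A a east]
add three add a add A a east a east east ⇒ add three add a add A a east a east a east east   [A → A a east]
add three add a add A a east a east a east east ⇒ add three add a add a add A a east a east a east east   [A → a add A]
add three add a add a add A a east a east a east east ⇒ add three add a add a add a add A a east a east a east east   [A → a add A]
add three add a add a add a add A a east a east a east east ⇒ add three add a add a add a add add a east a east a east east   [A → add]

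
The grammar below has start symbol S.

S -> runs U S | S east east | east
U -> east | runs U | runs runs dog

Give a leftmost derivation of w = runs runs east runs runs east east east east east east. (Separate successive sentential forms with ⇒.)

S ⇒ S east east ⇒ runs U S east east ⇒ runs runs U S east east ⇒ runs runs east S east east ⇒ runs runs east S east east east east ⇒ runs runs east runs U S east east east east ⇒ runs runs east runs runs U S east east east east ⇒ runs runs east runs runs east S east east east east ⇒ runs runs east runs runs east east east east east east

S ⇒ S east east   [S -> S east east]
S east east ⇒ runs U S east east   [S -> runs U S]
runs U S east east ⇒ runs runs U S east east   [U -> runs U]
runs runs U S east east ⇒ runs runs east S east east   [U -> east]
runs runs east S east east ⇒ runs runs east S east east east east   [S -> S east east]
runs runs east S east east east east ⇒ runs runs east runs U S east east east east   [S -> runs U S]
runs runs east runs U S east east east east ⇒ runs runs east runs runs U S east east east east   [U -> runs U]
runs runs east runs runs U S east east east east ⇒ runs runs east runs runs east S east east east east   [U -> east]
runs runs east runs runs east S east east east east ⇒ runs runs east runs runs east east east east east east   [S -> east]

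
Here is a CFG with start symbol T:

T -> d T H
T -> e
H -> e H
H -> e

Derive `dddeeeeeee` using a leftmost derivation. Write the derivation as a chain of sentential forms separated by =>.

T=>dTH=>ddTHH=>dddTHHH=>dddeHHH=>dddeeHHH=>dddeeeHHH=>dddeeeeHHH=>dddeeeeeHH=>dddeeeeeeH=>dddeeeeeee

T => dTH   [T -> d T H]
dTH => ddTHH   [T -> d T H]
ddTHH => dddTHHH   [T -> d T H]
dddTHHH => dddeHHH   [T -> e]
dddeHHH => dddeeHHH   [H -> e H]
dddeeHHH => dddeeeHHH   [H -> e H]
dddeeeHHH => dddeeeeHHH   [H -> e H]
dddeeeeHHH => dddeeeeeHH   [H -> e]
dddeeeeeHH => dddeeeeeeH   [H -> e]
dddeeeeeeH => dddeeeeeee   [H -> e]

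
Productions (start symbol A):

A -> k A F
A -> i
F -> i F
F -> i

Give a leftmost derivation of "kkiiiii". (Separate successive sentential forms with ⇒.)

A ⇒ kAF ⇒ kkAFF ⇒ kkiFF ⇒ kkiiFF ⇒ kkiiiFF ⇒ kkiiiiF ⇒ kkiiiii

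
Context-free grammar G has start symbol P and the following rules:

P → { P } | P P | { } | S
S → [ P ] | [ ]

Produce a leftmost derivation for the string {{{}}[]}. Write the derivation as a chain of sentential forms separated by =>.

P => {P} => {PP} => {{P}P} => {{{}}P} => {{{}}S} => {{{}}[]}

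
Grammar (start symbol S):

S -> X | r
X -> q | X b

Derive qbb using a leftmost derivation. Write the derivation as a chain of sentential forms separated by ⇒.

S ⇒ X   [S -> X]
X ⇒ Xb   [X -> X b]
Xb ⇒ Xbb   [X -> X b]
Xbb ⇒ qbb   [X -> q]

S⇒X⇒Xb⇒Xbb⇒qbb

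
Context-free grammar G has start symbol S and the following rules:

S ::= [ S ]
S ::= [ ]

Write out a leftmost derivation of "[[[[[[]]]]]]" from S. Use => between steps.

S => [S]   [S ::= [ S ]]
[S] => [[S]]   [S ::= [ S ]]
[[S]] => [[[S]]]   [S ::= [ S ]]
[[[S]]] => [[[[S]]]]   [S ::= [ S ]]
[[[[S]]]] => [[[[[S]]]]]   [S ::= [ S ]]
[[[[[S]]]]] => [[[[[[]]]]]]   [S ::= [ ]]

S => [S] => [[S]] => [[[S]]] => [[[[S]]]] => [[[[[S]]]]] => [[[[[[]]]]]]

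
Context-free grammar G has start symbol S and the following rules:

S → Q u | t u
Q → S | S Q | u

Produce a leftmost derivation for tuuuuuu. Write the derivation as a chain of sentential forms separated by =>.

S=>Qu=>SQu=>QuQu=>SuQu=>QuuQu=>SuuQu=>QuuuQu=>SuuuQu=>tuuuuQu=>tuuuuuu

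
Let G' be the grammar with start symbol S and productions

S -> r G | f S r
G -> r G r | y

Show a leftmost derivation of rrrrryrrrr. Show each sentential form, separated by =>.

S => rG => rrGr => rrrGrr => rrrrGrrr => rrrrrGrrrr => rrrrryrrrr

S => rG   [S -> r G]
rG => rrGr   [G -> r G r]
rrGr => rrrGrr   [G -> r G r]
rrrGrr => rrrrGrrr   [G -> r G r]
rrrrGrrr => rrrrrGrrrr   [G -> r G r]
rrrrrGrrrr => rrrrryrrrr   [G -> y]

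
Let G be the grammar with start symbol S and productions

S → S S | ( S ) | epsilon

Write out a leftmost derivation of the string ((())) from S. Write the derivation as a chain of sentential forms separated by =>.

S=>(S)=>(SS)=>((S)S)=>(((S))S)=>((())S)=>((()))

S => (S)   [S → ( S )]
(S) => (SS)   [S → S S]
(SS) => ((S)S)   [S → ( S )]
((S)S) => (((S))S)   [S → ( S )]
(((S))S) => ((())S)   [S → epsilon]
((())S) => ((()))   [S → epsilon]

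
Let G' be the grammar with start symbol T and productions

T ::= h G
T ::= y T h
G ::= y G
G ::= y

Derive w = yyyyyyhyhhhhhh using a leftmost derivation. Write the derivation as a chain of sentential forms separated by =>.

T => yTh => yyThh => yyyThhh => yyyyThhhh => yyyyyThhhhh => yyyyyyThhhhhh => yyyyyyhGhhhhhh => yyyyyyhyhhhhhh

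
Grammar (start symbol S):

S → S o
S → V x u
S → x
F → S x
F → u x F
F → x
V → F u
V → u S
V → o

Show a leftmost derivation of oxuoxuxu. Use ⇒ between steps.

S⇒Vxu⇒Fuxu⇒Sxuxu⇒Soxuxu⇒Vxuoxuxu⇒oxuoxuxu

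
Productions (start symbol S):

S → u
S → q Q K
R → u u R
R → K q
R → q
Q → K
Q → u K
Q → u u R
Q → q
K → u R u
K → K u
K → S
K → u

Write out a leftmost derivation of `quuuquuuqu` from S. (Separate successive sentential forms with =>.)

S=>qQK=>quuRK=>quuKqK=>quuuqK=>quuuquRu=>quuuquuuRu=>quuuquuuqu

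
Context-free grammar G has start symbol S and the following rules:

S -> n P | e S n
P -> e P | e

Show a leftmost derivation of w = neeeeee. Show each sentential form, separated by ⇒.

S ⇒ nP   [S -> n P]
nP ⇒ neP   [P -> e P]
neP ⇒ neeP   [P -> e P]
neeP ⇒ neeeP   [P -> e P]
neeeP ⇒ neeeeP   [P -> e P]
neeeeP ⇒ neeeeeP   [P -> e P]
neeeeeP ⇒ neeeeee   [P -> e]

S ⇒ nP ⇒ neP ⇒ neeP ⇒ neeeP ⇒ neeeeP ⇒ neeeeeP ⇒ neeeeee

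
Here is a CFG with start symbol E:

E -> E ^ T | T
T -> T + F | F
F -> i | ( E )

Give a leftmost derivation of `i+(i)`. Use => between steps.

E => T => T+F => F+F => i+F => i+(E) => i+(T) => i+(F) => i+(i)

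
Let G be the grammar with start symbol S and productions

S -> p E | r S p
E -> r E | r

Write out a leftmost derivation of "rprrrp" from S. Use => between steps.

S => rSp => rpEp => rprEp => rprrEp => rprrrp

S => rSp   [S -> r S p]
rSp => rpEp   [S -> p E]
rpEp => rprEp   [E -> r E]
rprEp => rprrEp   [E -> r E]
rprrEp => rprrrp   [E -> r]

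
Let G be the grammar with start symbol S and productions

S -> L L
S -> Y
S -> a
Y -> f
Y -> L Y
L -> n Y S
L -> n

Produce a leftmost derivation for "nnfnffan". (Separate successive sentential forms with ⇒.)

S ⇒ LL ⇒ nYSL ⇒ nLYSL ⇒ nnYSYSL ⇒ nnfSYSL ⇒ nnfYYSL ⇒ nnfLYYSL ⇒ nnfnYYSL ⇒ nnfnfYSL ⇒ nnfnffSL ⇒ nnfnffaL ⇒ nnfnffan

S ⇒ LL   [S -> L L]
LL ⇒ nYSL   [L -> n Y S]
nYSL ⇒ nLYSL   [Y -> L Y]
nLYSL ⇒ nnYSYSL   [L -> n Y S]
nnYSYSL ⇒ nnfSYSL   [Y -> f]
nnfSYSL ⇒ nnfYYSL   [S -> Y]
nnfYYSL ⇒ nnfLYYSL   [Y -> L Y]
nnfLYYSL ⇒ nnfnYYSL   [L -> n]
nnfnYYSL ⇒ nnfnfYSL   [Y -> f]
nnfnfYSL ⇒ nnfnffSL   [Y -> f]
nnfnffSL ⇒ nnfnffaL   [S -> a]
nnfnffaL ⇒ nnfnffan   [L -> n]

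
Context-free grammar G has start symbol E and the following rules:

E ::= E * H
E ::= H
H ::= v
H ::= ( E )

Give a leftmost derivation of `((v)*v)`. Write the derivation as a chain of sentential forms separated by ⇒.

E ⇒ H ⇒ (E) ⇒ (E*H) ⇒ (H*H) ⇒ ((E)*H) ⇒ ((H)*H) ⇒ ((v)*H) ⇒ ((v)*v)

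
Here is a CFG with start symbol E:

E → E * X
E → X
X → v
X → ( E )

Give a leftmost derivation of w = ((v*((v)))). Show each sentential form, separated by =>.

E => X => (E) => (X) => ((E)) => ((E*X)) => ((X*X)) => ((v*X)) => ((v*(E))) => ((v*(X))) => ((v*((E)))) => ((v*((X)))) => ((v*((v))))

E => X   [E → X]
X => (E)   [X → ( E )]
(E) => (X)   [E → X]
(X) => ((E))   [X → ( E )]
((E)) => ((E*X))   [E → E * X]
((E*X)) => ((X*X))   [E → X]
((X*X)) => ((v*X))   [X → v]
((v*X)) => ((v*(E)))   [X → ( E )]
((v*(E))) => ((v*(X)))   [E → X]
((v*(X))) => ((v*((E))))   [X → ( E )]
((v*((E)))) => ((v*((X))))   [E → X]
((v*((X)))) => ((v*((v))))   [X → v]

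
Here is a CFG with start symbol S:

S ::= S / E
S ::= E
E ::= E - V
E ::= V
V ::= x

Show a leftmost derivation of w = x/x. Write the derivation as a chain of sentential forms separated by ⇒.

S ⇒ S/E ⇒ E/E ⇒ V/E ⇒ x/E ⇒ x/V ⇒ x/x

S ⇒ S/E   [S ::= S / E]
S/E ⇒ E/E   [S ::= E]
E/E ⇒ V/E   [E ::= V]
V/E ⇒ x/E   [V ::= x]
x/E ⇒ x/V   [E ::= V]
x/V ⇒ x/x   [V ::= x]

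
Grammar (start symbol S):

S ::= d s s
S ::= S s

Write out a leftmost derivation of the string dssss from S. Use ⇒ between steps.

S ⇒ Ss   [S ::= S s]
Ss ⇒ Sss   [S ::= S s]
Sss ⇒ dssss   [S ::= d s s]

S⇒Ss⇒Sss⇒dssss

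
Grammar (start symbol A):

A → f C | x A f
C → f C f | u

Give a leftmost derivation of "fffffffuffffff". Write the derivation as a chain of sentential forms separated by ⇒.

A ⇒ fC   [A → f C]
fC ⇒ ffCf   [C → f C f]
ffCf ⇒ fffCff   [C → f C f]
fffCff ⇒ ffffCfff   [C → f C f]
ffffCfff ⇒ fffffCffff   [C → f C f]
fffffCffff ⇒ ffffffCfffff   [C → f C f]
ffffffCfffff ⇒ fffffffCffffff   [C → f C f]
fffffffCffffff ⇒ fffffffuffffff   [C → u]

A ⇒ fC ⇒ ffCf ⇒ fffCff ⇒ ffffCfff ⇒ fffffCffff ⇒ ffffffCfffff ⇒ fffffffCffffff ⇒ fffffffuffffff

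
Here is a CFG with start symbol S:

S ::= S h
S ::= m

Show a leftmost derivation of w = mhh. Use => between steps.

S => Sh   [S ::= S h]
Sh => Shh   [S ::= S h]
Shh => mhh   [S ::= m]

S=>Sh=>Shh=>mhh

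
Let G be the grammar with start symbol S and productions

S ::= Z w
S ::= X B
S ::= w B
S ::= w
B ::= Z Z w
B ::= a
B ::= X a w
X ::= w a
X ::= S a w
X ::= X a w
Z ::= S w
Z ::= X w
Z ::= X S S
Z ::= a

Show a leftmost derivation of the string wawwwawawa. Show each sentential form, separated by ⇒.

S ⇒ XB   [S ::= X B]
XB ⇒ XawB   [X ::= X a w]
XawB ⇒ SawawB   [X ::= S a w]
SawawB ⇒ wBawawB   [S ::= w B]
wBawawB ⇒ wZZwawawB   [B ::= Z Z w]
wZZwawawB ⇒ waZwawawB   [Z ::= a]
waZwawawB ⇒ waSwwawawB   [Z ::= S w]
waSwwawawB ⇒ wawwwawawB   [S ::= w]
wawwwawawB ⇒ wawwwawawa   [B ::= a]

S ⇒ XB ⇒ XawB ⇒ SawawB ⇒ wBawawB ⇒ wZZwawawB ⇒ waZwawawB ⇒ waSwwawawB ⇒ wawwwawawB ⇒ wawwwawawa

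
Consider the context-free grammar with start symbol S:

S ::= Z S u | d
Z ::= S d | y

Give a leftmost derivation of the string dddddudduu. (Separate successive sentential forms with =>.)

S => ZSu   [S ::= Z S u]
ZSu => SdSu   [Z ::= S d]
SdSu => ddSu   [S ::= d]
ddSu => ddZSuu   [S ::= Z S u]
ddZSuu => ddSdSuu   [Z ::= S d]
ddSdSuu => ddZSudSuu   [S ::= Z S u]
ddZSudSuu => ddSdSudSuu   [Z ::= S d]
ddSdSudSuu => ddddSudSuu   [S ::= d]
ddddSudSuu => dddddudSuu   [S ::= d]
dddddudSuu => dddddudduu   [S ::= d]

S => ZSu => SdSu => ddSu => ddZSuu => ddSdSuu => ddZSudSuu => ddSdSudSuu => ddddSudSuu => dddddudSuu => dddddudduu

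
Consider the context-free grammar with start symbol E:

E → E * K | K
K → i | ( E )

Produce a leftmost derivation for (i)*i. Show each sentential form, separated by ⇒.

E ⇒ E*K ⇒ K*K ⇒ (E)*K ⇒ (K)*K ⇒ (i)*K ⇒ (i)*i

E ⇒ E*K   [E → E * K]
E*K ⇒ K*K   [E → K]
K*K ⇒ (E)*K   [K → ( E )]
(E)*K ⇒ (K)*K   [E → K]
(K)*K ⇒ (i)*K   [K → i]
(i)*K ⇒ (i)*i   [K → i]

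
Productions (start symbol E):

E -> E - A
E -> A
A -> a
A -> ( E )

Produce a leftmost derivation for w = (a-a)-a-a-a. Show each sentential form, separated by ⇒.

E ⇒ E-A ⇒ E-A-A ⇒ E-A-A-A ⇒ A-A-A-A ⇒ (E)-A-A-A ⇒ (E-A)-A-A-A ⇒ (A-A)-A-A-A ⇒ (a-A)-A-A-A ⇒ (a-a)-A-A-A ⇒ (a-a)-a-A-A ⇒ (a-a)-a-a-A ⇒ (a-a)-a-a-a

E ⇒ E-A   [E -> E - A]
E-A ⇒ E-A-A   [E -> E - A]
E-A-A ⇒ E-A-A-A   [E -> E - A]
E-A-A-A ⇒ A-A-A-A   [E -> A]
A-A-A-A ⇒ (E)-A-A-A   [A -> ( E )]
(E)-A-A-A ⇒ (E-A)-A-A-A   [E -> E - A]
(E-A)-A-A-A ⇒ (A-A)-A-A-A   [E -> A]
(A-A)-A-A-A ⇒ (a-A)-A-A-A   [A -> a]
(a-A)-A-A-A ⇒ (a-a)-A-A-A   [A -> a]
(a-a)-A-A-A ⇒ (a-a)-a-A-A   [A -> a]
(a-a)-a-A-A ⇒ (a-a)-a-a-A   [A -> a]
(a-a)-a-a-A ⇒ (a-a)-a-a-a   [A -> a]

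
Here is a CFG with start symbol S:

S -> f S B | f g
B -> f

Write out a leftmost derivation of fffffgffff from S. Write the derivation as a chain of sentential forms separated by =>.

S => fSB => ffSBB => fffSBBB => ffffSBBBB => fffffgBBBB => fffffgfBBB => fffffgffBB => fffffgfffB => fffffgffff

S => fSB   [S -> f S B]
fSB => ffSBB   [S -> f S B]
ffSBB => fffSBBB   [S -> f S B]
fffSBBB => ffffSBBBB   [S -> f S B]
ffffSBBBB => fffffgBBBB   [S -> f g]
fffffgBBBB => fffffgfBBB   [B -> f]
fffffgfBBB => fffffgffBB   [B -> f]
fffffgffBB => fffffgfffB   [B -> f]
fffffgfffB => fffffgffff   [B -> f]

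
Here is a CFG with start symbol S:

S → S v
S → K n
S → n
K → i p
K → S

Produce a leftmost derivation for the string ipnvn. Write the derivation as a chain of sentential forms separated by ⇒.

S ⇒ Kn ⇒ Sn ⇒ Svn ⇒ Knvn ⇒ ipnvn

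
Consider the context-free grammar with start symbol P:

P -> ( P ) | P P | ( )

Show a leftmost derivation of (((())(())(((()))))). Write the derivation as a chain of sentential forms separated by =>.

P=>(P)=>((P))=>((PP))=>((PPP))=>(((P)PP))=>(((())PP))=>(((())(P)P))=>(((())(())P))=>(((())(())(P)))=>(((())(())((P))))=>(((())(())(((P)))))=>(((())(())(((())))))

P => (P)   [P -> ( P )]
(P) => ((P))   [P -> ( P )]
((P)) => ((PP))   [P -> P P]
((PP)) => ((PPP))   [P -> P P]
((PPP)) => (((P)PP))   [P -> ( P )]
(((P)PP)) => (((())PP))   [P -> ( )]
(((())PP)) => (((())(P)P))   [P -> ( P )]
(((())(P)P)) => (((())(())P))   [P -> ( )]
(((())(())P)) => (((())(())(P)))   [P -> ( P )]
(((())(())(P))) => (((())(())((P))))   [P -> ( P )]
(((())(())((P)))) => (((())(())(((P)))))   [P -> ( P )]
(((())(())(((P))))) => (((())(())(((())))))   [P -> ( )]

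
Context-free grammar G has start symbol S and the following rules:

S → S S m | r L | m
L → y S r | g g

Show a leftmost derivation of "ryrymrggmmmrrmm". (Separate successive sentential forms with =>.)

S => SSm => rLSm => rySrSm => ryrLrSm => ryrySrrSm => ryrySSmrrSm => ryrySSmSmrrSm => ryrymSmSmrrSm => ryrymrLmSmrrSm => ryrymrggmSmrrSm => ryrymrggmmmrrSm => ryrymrggmmmrrmm

S => SSm   [S → S S m]
SSm => rLSm   [S → r L]
rLSm => rySrSm   [L → y S r]
rySrSm => ryrLrSm   [S → r L]
ryrLrSm => ryrySrrSm   [L → y S r]
ryrySrrSm => ryrySSmrrSm   [S → S S m]
ryrySSmrrSm => ryrySSmSmrrSm   [S → S S m]
ryrySSmSmrrSm => ryrymSmSmrrSm   [S → m]
ryrymSmSmrrSm => ryrymrLmSmrrSm   [S → r L]
ryrymrLmSmrrSm => ryrymrggmSmrrSm   [L → g g]
ryrymrggmSmrrSm => ryrymrggmmmrrSm   [S → m]
ryrymrggmmmrrSm => ryrymrggmmmrrmm   [S → m]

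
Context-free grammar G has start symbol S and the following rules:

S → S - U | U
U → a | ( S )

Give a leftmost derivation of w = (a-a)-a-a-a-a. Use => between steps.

S => S-U   [S → S - U]
S-U => S-U-U   [S → S - U]
S-U-U => S-U-U-U   [S → S - U]
S-U-U-U => S-U-U-U-U   [S → S - U]
S-U-U-U-U => U-U-U-U-U   [S → U]
U-U-U-U-U => (S)-U-U-U-U   [U → ( S )]
(S)-U-U-U-U => (S-U)-U-U-U-U   [S → S - U]
(S-U)-U-U-U-U => (U-U)-U-U-U-U   [S → U]
(U-U)-U-U-U-U => (a-U)-U-U-U-U   [U → a]
(a-U)-U-U-U-U => (a-a)-U-U-U-U   [U → a]
(a-a)-U-U-U-U => (a-a)-a-U-U-U   [U → a]
(a-a)-a-U-U-U => (a-a)-a-a-U-U   [U → a]
(a-a)-a-a-U-U => (a-a)-a-a-a-U   [U → a]
(a-a)-a-a-a-U => (a-a)-a-a-a-a   [U → a]

S=>S-U=>S-U-U=>S-U-U-U=>S-U-U-U-U=>U-U-U-U-U=>(S)-U-U-U-U=>(S-U)-U-U-U-U=>(U-U)-U-U-U-U=>(a-U)-U-U-U-U=>(a-a)-U-U-U-U=>(a-a)-a-U-U-U=>(a-a)-a-a-U-U=>(a-a)-a-a-a-U=>(a-a)-a-a-a-a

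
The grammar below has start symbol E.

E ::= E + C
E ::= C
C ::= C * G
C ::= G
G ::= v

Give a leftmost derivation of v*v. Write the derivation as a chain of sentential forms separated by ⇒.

E ⇒ C   [E ::= C]
C ⇒ C*G   [C ::= C * G]
C*G ⇒ G*G   [C ::= G]
G*G ⇒ v*G   [G ::= v]
v*G ⇒ v*v   [G ::= v]

E ⇒ C ⇒ C*G ⇒ G*G ⇒ v*G ⇒ v*v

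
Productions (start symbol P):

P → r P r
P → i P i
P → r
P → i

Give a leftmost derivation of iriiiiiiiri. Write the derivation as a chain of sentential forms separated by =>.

P=>iPi=>irPri=>iriPiri=>iriiPiiri=>iriiiPiiiri=>iriiiiiiiri

P => iPi   [P → i P i]
iPi => irPri   [P → r P r]
irPri => iriPiri   [P → i P i]
iriPiri => iriiPiiri   [P → i P i]
iriiPiiri => iriiiPiiiri   [P → i P i]
iriiiPiiiri => iriiiiiiiri   [P → i]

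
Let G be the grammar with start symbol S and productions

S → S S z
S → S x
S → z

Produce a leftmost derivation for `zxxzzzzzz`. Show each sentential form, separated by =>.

S => SSz => SSzSz => SSzSzSz => SxSzSzSz => SxxSzSzSz => zxxSzSzSz => zxxzzSzSz => zxxzzzzSz => zxxzzzzzz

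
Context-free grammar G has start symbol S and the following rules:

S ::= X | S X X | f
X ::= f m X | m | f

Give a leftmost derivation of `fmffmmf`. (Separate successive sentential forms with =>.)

S => SXX => SXXXX => XXXXX => fmXXXXX => fmfXXXX => fmffXXX => fmffmXX => fmffmmX => fmffmmf

S => SXX   [S ::= S X X]
SXX => SXXXX   [S ::= S X X]
SXXXX => XXXXX   [S ::= X]
XXXXX => fmXXXXX   [X ::= f m X]
fmXXXXX => fmfXXXX   [X ::= f]
fmfXXXX => fmffXXX   [X ::= f]
fmffXXX => fmffmXX   [X ::= m]
fmffmXX => fmffmmX   [X ::= m]
fmffmmX => fmffmmf   [X ::= f]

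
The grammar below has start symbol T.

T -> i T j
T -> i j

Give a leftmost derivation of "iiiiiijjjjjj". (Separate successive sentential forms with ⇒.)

T ⇒ iTj ⇒ iiTjj ⇒ iiiTjjj ⇒ iiiiTjjjj ⇒ iiiiiTjjjjj ⇒ iiiiiijjjjjj

T ⇒ iTj   [T -> i T j]
iTj ⇒ iiTjj   [T -> i T j]
iiTjj ⇒ iiiTjjj   [T -> i T j]
iiiTjjj ⇒ iiiiTjjjj   [T -> i T j]
iiiiTjjjj ⇒ iiiiiTjjjjj   [T -> i T j]
iiiiiTjjjjj ⇒ iiiiiijjjjjj   [T -> i j]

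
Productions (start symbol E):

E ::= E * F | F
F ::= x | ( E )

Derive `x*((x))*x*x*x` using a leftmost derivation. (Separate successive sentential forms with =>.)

E => E*F   [E ::= E * F]
E*F => E*F*F   [E ::= E * F]
E*F*F => E*F*F*F   [E ::= E * F]
E*F*F*F => E*F*F*F*F   [E ::= E * F]
E*F*F*F*F => F*F*F*F*F   [E ::= F]
F*F*F*F*F => x*F*F*F*F   [F ::= x]
x*F*F*F*F => x*(E)*F*F*F   [F ::= ( E )]
x*(E)*F*F*F => x*(F)*F*F*F   [E ::= F]
x*(F)*F*F*F => x*((E))*F*F*F   [F ::= ( E )]
x*((E))*F*F*F => x*((F))*F*F*F   [E ::= F]
x*((F))*F*F*F => x*((x))*F*F*F   [F ::= x]
x*((x))*F*F*F => x*((x))*x*F*F   [F ::= x]
x*((x))*x*F*F => x*((x))*x*x*F   [F ::= x]
x*((x))*x*x*F => x*((x))*x*x*x   [F ::= x]

E => E*F => E*F*F => E*F*F*F => E*F*F*F*F => F*F*F*F*F => x*F*F*F*F => x*(E)*F*F*F => x*(F)*F*F*F => x*((E))*F*F*F => x*((F))*F*F*F => x*((x))*F*F*F => x*((x))*x*F*F => x*((x))*x*x*F => x*((x))*x*x*x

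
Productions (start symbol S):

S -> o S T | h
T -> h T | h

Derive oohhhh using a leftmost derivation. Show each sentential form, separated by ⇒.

S⇒oST⇒ooSTT⇒oohTT⇒oohhTT⇒oohhhT⇒oohhhh

S ⇒ oST   [S -> o S T]
oST ⇒ ooSTT   [S -> o S T]
ooSTT ⇒ oohTT   [S -> h]
oohTT ⇒ oohhTT   [T -> h T]
oohhTT ⇒ oohhhT   [T -> h]
oohhhT ⇒ oohhhh   [T -> h]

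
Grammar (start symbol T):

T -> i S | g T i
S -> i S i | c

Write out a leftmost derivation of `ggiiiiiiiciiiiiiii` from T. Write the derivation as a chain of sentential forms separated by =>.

T => gTi   [T -> g T i]
gTi => ggTii   [T -> g T i]
ggTii => ggiSii   [T -> i S]
ggiSii => ggiiSiii   [S -> i S i]
ggiiSiii => ggiiiSiiii   [S -> i S i]
ggiiiSiiii => ggiiiiSiiiii   [S -> i S i]
ggiiiiSiiiii => ggiiiiiSiiiiii   [S -> i S i]
ggiiiiiSiiiiii => ggiiiiiiSiiiiiii   [S -> i S i]
ggiiiiiiSiiiiiii => ggiiiiiiiSiiiiiiii   [S -> i S i]
ggiiiiiiiSiiiiiiii => ggiiiiiiiciiiiiiii   [S -> c]

T => gTi => ggTii => ggiSii => ggiiSiii => ggiiiSiiii => ggiiiiSiiiii => ggiiiiiSiiiiii => ggiiiiiiSiiiiiii => ggiiiiiiiSiiiiiiii => ggiiiiiiiciiiiiiii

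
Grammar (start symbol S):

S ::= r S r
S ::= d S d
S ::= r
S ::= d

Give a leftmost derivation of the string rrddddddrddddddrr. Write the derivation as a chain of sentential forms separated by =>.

S=>rSr=>rrSrr=>rrdSdrr=>rrddSddrr=>rrdddSdddrr=>rrddddSddddrr=>rrdddddSdddddrr=>rrddddddSddddddrr=>rrddddddrddddddrr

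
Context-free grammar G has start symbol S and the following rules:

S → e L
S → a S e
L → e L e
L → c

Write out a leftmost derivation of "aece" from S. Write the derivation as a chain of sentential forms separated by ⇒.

S ⇒ aSe ⇒ aeLe ⇒ aece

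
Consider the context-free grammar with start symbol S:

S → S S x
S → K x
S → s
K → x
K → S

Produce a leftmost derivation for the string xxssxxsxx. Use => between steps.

S=>SSx=>KxSx=>xxSx=>xxSSxx=>xxSSxSxx=>xxsSxSxx=>xxsKxxSxx=>xxsSxxSxx=>xxssxxSxx=>xxssxxsxx

S => SSx   [S → S S x]
SSx => KxSx   [S → K x]
KxSx => xxSx   [K → x]
xxSx => xxSSxx   [S → S S x]
xxSSxx => xxSSxSxx   [S → S S x]
xxSSxSxx => xxsSxSxx   [S → s]
xxsSxSxx => xxsKxxSxx   [S → K x]
xxsKxxSxx => xxsSxxSxx   [K → S]
xxsSxxSxx => xxssxxSxx   [S → s]
xxssxxSxx => xxssxxsxx   [S → s]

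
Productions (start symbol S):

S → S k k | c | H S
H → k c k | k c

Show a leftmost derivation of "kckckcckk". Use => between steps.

S=>Skk=>HSkk=>kcSkk=>kcHSkk=>kckcSkk=>kckcHSkk=>kckckcSkk=>kckckcckk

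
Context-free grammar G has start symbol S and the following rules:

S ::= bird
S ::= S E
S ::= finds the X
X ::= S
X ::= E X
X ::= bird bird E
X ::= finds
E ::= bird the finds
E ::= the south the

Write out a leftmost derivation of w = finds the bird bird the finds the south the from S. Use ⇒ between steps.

S ⇒ S E   [S ::= S E]
S E ⇒ finds the X E   [S ::= finds the X]
finds the X E ⇒ finds the S E   [X ::= S]
finds the S E ⇒ finds the S E E   [S ::= S E]
finds the S E E ⇒ finds the bird E E   [S ::= bird]
finds the bird E E ⇒ finds the bird bird the finds E   [E ::= bird the finds]
finds the bird bird the finds E ⇒ finds the bird bird the finds the south the   [E ::= the south the]

S ⇒ S E ⇒ finds the X E ⇒ finds the S E ⇒ finds the S E E ⇒ finds the bird E E ⇒ finds the bird bird the finds E ⇒ finds the bird bird the finds the south the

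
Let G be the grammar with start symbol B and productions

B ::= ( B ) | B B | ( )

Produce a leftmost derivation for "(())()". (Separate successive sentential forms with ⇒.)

B ⇒ BB ⇒ (B)B ⇒ (())B ⇒ (())()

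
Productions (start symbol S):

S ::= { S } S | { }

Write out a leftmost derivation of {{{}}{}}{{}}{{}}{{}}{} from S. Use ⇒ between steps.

S ⇒ {S}S   [S ::= { S } S]
{S}S ⇒ {{S}S}S   [S ::= { S } S]
{{S}S}S ⇒ {{{}}S}S   [S ::= { }]
{{{}}S}S ⇒ {{{}}{}}S   [S ::= { }]
{{{}}{}}S ⇒ {{{}}{}}{S}S   [S ::= { S } S]
{{{}}{}}{S}S ⇒ {{{}}{}}{{}}S   [S ::= { }]
{{{}}{}}{{}}S ⇒ {{{}}{}}{{}}{S}S   [S ::= { S } S]
{{{}}{}}{{}}{S}S ⇒ {{{}}{}}{{}}{{}}S   [S ::= { }]
{{{}}{}}{{}}{{}}S ⇒ {{{}}{}}{{}}{{}}{S}S   [S ::= { S } S]
{{{}}{}}{{}}{{}}{S}S ⇒ {{{}}{}}{{}}{{}}{{}}S   [S ::= { }]
{{{}}{}}{{}}{{}}{{}}S ⇒ {{{}}{}}{{}}{{}}{{}}{}   [S ::= { }]

S⇒{S}S⇒{{S}S}S⇒{{{}}S}S⇒{{{}}{}}S⇒{{{}}{}}{S}S⇒{{{}}{}}{{}}S⇒{{{}}{}}{{}}{S}S⇒{{{}}{}}{{}}{{}}S⇒{{{}}{}}{{}}{{}}{S}S⇒{{{}}{}}{{}}{{}}{{}}S⇒{{{}}{}}{{}}{{}}{{}}{}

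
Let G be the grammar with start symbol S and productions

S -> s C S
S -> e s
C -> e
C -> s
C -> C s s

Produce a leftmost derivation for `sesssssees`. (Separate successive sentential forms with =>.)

S => sCS   [S -> s C S]
sCS => sCssS   [C -> C s s]
sCssS => sCssssS   [C -> C s s]
sCssssS => sessssS   [C -> e]
sessssS => sesssssCS   [S -> s C S]
sesssssCS => sessssseS   [C -> e]
sessssseS => sesssssees   [S -> e s]

S => sCS => sCssS => sCssssS => sessssS => sesssssCS => sessssseS => sesssssees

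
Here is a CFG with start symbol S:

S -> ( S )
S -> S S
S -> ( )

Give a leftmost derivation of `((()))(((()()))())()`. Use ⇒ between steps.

S ⇒ SS   [S -> S S]
SS ⇒ (S)S   [S -> ( S )]
(S)S ⇒ ((S))S   [S -> ( S )]
((S))S ⇒ ((()))S   [S -> ( )]
((()))S ⇒ ((()))SS   [S -> S S]
((()))SS ⇒ ((()))(S)S   [S -> ( S )]
((()))(S)S ⇒ ((()))(SS)S   [S -> S S]
((()))(SS)S ⇒ ((()))((S)S)S   [S -> ( S )]
((()))((S)S)S ⇒ ((()))(((S))S)S   [S -> ( S )]
((()))(((S))S)S ⇒ ((()))(((SS))S)S   [S -> S S]
((()))(((SS))S)S ⇒ ((()))(((()S))S)S   [S -> ( )]
((()))(((()S))S)S ⇒ ((()))(((()()))S)S   [S -> ( )]
((()))(((()()))S)S ⇒ ((()))(((()()))())S   [S -> ( )]
((()))(((()()))())S ⇒ ((()))(((()()))())()   [S -> ( )]

S ⇒ SS ⇒ (S)S ⇒ ((S))S ⇒ ((()))S ⇒ ((()))SS ⇒ ((()))(S)S ⇒ ((()))(SS)S ⇒ ((()))((S)S)S ⇒ ((()))(((S))S)S ⇒ ((()))(((SS))S)S ⇒ ((()))(((()S))S)S ⇒ ((()))(((()()))S)S ⇒ ((()))(((()()))())S ⇒ ((()))(((()()))())()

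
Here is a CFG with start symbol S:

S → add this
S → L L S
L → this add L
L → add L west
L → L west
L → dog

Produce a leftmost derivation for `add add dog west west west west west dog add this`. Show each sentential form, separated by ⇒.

S ⇒ L L S   [S → L L S]
L L S ⇒ L west L S   [L → L west]
L west L S ⇒ L west west L S   [L → L west]
L west west L S ⇒ add L west west west L S   [L → add L west]
add L west west west L S ⇒ add L west west west west L S   [L → L west]
add L west west west west L S ⇒ add add L west west west west west L S   [L → add L west]
add add L west west west west west L S ⇒ add add dog west west west west west L S   [L → dog]
add add dog west west west west west L S ⇒ add add dog west west west west west dog S   [L → dog]
add add dog west west west west west dog S ⇒ add add dog west west west west west dog add this   [S → add this]

S ⇒ L L S ⇒ L west L S ⇒ L west west L S ⇒ add L west west west L S ⇒ add L west west west west L S ⇒ add add L west west west west west L S ⇒ add add dog west west west west west L S ⇒ add add dog west west west west west dog S ⇒ add add dog west west west west west dog add this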